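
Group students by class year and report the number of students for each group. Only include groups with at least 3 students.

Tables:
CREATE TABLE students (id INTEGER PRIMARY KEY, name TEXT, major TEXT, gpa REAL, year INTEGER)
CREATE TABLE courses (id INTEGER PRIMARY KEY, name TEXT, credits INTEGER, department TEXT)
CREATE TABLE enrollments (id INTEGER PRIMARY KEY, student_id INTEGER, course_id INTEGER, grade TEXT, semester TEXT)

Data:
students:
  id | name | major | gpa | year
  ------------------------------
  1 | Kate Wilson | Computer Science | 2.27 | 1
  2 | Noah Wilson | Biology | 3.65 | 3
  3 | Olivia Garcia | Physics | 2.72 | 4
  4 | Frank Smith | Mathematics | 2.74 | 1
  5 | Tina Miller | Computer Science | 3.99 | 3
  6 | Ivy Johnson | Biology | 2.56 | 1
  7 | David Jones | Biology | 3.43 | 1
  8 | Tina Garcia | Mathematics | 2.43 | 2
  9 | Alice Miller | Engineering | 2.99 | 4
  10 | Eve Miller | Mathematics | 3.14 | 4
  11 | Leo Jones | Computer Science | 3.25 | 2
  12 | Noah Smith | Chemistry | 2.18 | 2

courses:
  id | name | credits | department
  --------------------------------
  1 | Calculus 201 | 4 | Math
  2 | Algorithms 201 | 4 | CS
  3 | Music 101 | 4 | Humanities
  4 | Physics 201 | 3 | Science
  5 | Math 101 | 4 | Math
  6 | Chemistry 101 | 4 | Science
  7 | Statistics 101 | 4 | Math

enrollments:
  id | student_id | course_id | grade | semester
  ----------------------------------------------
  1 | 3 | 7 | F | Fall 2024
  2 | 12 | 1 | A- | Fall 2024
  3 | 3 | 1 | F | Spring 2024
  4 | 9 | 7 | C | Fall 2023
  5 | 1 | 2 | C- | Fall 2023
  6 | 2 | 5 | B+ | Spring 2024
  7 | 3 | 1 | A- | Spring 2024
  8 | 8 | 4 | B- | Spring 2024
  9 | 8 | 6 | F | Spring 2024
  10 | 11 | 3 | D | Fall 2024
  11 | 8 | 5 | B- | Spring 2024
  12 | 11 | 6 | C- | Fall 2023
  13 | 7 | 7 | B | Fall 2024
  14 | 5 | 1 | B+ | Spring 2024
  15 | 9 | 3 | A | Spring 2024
SELECT year, COUNT(*) AS n FROM students GROUP BY year HAVING COUNT(*) >= 3

Execution result:
year | n
1 | 4
2 | 3
4 | 3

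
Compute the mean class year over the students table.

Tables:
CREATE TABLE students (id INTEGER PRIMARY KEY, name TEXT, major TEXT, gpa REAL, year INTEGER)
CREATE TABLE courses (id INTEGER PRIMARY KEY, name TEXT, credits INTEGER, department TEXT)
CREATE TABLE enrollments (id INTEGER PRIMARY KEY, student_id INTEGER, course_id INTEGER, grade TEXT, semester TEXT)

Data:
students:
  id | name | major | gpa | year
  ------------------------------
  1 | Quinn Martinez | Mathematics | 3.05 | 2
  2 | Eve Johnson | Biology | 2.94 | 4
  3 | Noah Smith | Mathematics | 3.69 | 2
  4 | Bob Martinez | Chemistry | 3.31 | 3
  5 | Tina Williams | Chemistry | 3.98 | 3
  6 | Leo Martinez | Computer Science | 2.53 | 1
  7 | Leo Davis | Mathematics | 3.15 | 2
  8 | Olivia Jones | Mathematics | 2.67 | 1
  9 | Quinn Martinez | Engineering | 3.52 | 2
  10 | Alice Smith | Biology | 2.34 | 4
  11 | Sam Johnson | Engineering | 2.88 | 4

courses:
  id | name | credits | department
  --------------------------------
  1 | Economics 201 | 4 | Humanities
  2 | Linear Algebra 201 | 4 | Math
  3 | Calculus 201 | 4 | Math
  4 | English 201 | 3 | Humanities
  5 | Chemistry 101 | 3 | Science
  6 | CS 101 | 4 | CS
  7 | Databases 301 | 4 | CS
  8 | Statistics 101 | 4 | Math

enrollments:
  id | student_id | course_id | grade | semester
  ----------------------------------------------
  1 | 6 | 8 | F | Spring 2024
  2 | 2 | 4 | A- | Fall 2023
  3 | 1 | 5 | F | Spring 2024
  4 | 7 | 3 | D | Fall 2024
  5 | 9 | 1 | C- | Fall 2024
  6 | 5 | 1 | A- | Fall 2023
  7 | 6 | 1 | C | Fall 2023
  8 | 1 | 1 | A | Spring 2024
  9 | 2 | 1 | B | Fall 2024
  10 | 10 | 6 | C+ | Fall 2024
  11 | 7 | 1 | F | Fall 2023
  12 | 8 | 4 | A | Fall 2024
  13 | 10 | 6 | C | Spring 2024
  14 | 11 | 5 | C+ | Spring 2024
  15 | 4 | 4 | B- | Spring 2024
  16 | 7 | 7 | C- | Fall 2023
SELECT AVG(year) FROM students

Execution result:
2.55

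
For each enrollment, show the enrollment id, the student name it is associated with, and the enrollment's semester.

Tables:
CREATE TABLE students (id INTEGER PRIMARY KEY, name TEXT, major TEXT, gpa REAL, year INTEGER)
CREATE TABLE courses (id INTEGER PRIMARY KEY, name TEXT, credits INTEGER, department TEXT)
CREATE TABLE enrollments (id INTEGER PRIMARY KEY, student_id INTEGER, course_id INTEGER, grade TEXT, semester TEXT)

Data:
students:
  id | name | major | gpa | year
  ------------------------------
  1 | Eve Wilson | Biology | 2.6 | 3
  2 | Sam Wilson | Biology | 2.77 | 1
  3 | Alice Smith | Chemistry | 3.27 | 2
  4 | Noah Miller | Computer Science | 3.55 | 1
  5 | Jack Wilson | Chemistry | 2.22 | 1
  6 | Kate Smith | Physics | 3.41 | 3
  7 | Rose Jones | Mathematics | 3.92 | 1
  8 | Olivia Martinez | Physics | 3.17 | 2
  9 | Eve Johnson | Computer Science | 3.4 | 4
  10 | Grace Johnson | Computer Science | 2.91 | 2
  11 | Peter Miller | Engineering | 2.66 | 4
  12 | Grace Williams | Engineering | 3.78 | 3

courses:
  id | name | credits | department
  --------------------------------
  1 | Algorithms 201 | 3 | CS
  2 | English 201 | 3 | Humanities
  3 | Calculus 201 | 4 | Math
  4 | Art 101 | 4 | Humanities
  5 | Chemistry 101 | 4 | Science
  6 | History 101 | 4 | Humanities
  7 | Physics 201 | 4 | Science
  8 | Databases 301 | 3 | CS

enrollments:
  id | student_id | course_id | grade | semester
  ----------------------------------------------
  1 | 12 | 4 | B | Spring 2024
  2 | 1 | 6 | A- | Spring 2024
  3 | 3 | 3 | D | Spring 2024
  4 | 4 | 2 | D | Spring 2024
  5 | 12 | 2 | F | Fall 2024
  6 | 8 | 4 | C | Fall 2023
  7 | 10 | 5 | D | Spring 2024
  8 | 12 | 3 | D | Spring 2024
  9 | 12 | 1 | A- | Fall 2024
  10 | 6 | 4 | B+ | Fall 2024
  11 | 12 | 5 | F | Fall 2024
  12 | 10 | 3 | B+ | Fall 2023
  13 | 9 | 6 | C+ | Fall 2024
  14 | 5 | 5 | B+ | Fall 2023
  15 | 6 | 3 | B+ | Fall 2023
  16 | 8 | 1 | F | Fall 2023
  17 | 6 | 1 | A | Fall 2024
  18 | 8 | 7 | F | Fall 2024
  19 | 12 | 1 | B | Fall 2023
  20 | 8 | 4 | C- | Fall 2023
SELECT c.id, p.name AS student, c.semester FROM enrollments c JOIN students p ON c.student_id = p.id

Execution result:
id | student | semester
1 | Grace Williams | Spring 2024
2 | Eve Wilson | Spring 2024
3 | Alice Smith | Spring 2024
4 | Noah Miller | Spring 2024
5 | Grace Williams | Fall 2024
6 | Olivia Martinez | Fall 2023
7 | Grace Johnson | Spring 2024
8 | Grace Williams | Spring 2024
9 | Grace Williams | Fall 2024
10 | Kate Smith | Fall 2024
11 | Grace Williams | Fall 2024
12 | Grace Johnson | Fall 2023
13 | Eve Johnson | Fall 2024
14 | Jack Wilson | Fall 2023
15 | Kate Smith | Fall 2023
16 | Olivia Martinez | Fall 2023
17 | Kate Smith | Fall 2024
18 | Olivia Martinez | Fall 2024
19 | Grace Williams | Fall 2023
20 | Olivia Martinez | Fall 2023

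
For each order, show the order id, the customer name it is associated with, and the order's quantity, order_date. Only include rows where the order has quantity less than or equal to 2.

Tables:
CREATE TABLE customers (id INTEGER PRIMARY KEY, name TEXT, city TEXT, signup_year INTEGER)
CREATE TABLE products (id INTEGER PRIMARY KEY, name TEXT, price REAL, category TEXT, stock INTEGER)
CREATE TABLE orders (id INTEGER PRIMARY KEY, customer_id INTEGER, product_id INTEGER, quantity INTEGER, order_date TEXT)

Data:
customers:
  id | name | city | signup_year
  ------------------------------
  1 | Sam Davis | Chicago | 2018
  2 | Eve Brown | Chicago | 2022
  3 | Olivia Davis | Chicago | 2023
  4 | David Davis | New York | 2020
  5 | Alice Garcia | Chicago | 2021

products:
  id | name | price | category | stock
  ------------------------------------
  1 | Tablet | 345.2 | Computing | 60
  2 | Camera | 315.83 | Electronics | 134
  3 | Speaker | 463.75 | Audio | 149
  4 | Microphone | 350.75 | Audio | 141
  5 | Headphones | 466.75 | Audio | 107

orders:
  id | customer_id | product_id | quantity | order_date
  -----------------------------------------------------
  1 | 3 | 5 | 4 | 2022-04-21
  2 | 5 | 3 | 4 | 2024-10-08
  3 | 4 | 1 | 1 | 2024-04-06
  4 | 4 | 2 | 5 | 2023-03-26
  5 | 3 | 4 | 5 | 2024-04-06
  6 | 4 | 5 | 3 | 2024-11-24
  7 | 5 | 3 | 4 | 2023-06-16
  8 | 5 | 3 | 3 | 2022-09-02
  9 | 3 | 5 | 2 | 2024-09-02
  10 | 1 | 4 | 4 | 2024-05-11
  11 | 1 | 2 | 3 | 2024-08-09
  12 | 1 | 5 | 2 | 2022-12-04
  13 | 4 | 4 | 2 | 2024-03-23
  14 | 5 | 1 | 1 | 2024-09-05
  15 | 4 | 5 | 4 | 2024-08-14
SELECT c.id, p.name AS customer, c.quantity, c.order_date FROM orders c JOIN customers p ON c.customer_id = p.id WHERE c.quantity <= 2

Execution result:
id | customer | quantity | order_date
3 | David Davis | 1 | 2024-04-06
9 | Olivia Davis | 2 | 2024-09-02
12 | Sam Davis | 2 | 2022-12-04
13 | David Davis | 2 | 2024-03-23
14 | Alice Garcia | 1 | 2024-09-05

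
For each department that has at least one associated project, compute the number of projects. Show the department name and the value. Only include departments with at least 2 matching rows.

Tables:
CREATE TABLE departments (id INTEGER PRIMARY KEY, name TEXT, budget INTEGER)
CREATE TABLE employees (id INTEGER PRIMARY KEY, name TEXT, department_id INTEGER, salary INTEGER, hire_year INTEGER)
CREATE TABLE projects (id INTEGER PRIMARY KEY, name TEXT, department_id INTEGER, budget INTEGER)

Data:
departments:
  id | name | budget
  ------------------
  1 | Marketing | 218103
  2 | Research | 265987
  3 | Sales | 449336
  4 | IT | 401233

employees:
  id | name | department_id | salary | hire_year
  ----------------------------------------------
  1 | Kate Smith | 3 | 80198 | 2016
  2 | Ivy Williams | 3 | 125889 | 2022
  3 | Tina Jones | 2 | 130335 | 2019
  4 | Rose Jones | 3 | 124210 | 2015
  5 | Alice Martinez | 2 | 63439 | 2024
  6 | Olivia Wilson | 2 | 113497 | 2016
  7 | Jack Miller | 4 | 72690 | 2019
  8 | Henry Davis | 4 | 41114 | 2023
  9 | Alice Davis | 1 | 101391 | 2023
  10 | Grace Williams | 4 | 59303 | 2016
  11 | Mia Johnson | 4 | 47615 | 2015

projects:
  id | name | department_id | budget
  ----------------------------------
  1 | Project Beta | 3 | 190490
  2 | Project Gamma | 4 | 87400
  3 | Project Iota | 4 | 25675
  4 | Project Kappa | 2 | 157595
SELECT p.name, COUNT(*) AS n FROM projects c JOIN departments p ON c.department_id = p.id GROUP BY p.id, p.name HAVING COUNT(*) >= 2

Execution result:
name | n
IT | 2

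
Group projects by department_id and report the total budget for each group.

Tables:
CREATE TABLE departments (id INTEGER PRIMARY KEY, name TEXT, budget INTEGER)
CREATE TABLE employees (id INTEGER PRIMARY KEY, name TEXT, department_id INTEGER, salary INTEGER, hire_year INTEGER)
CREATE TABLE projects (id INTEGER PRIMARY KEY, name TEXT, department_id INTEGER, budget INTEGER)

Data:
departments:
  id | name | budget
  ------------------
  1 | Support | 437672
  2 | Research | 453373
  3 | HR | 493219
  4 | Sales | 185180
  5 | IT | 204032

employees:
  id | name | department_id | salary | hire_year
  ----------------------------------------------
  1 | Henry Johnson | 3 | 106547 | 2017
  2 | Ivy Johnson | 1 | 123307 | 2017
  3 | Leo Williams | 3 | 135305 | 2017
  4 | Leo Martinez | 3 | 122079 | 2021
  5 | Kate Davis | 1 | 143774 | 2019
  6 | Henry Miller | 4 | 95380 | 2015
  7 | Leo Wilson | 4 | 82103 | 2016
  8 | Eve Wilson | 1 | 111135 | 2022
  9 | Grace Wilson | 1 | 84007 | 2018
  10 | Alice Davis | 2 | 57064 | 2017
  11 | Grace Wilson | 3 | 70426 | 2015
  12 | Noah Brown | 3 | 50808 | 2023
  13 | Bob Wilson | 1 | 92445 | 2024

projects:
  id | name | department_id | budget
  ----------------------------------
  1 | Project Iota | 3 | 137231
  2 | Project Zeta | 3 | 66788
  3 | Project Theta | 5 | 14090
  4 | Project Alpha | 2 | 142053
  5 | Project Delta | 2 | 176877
SELECT department_id, SUM(budget) AS sum_budget FROM projects GROUP BY department_id

Execution result:
department_id | sum_budget
2 | 318930
3 | 204019
5 | 14090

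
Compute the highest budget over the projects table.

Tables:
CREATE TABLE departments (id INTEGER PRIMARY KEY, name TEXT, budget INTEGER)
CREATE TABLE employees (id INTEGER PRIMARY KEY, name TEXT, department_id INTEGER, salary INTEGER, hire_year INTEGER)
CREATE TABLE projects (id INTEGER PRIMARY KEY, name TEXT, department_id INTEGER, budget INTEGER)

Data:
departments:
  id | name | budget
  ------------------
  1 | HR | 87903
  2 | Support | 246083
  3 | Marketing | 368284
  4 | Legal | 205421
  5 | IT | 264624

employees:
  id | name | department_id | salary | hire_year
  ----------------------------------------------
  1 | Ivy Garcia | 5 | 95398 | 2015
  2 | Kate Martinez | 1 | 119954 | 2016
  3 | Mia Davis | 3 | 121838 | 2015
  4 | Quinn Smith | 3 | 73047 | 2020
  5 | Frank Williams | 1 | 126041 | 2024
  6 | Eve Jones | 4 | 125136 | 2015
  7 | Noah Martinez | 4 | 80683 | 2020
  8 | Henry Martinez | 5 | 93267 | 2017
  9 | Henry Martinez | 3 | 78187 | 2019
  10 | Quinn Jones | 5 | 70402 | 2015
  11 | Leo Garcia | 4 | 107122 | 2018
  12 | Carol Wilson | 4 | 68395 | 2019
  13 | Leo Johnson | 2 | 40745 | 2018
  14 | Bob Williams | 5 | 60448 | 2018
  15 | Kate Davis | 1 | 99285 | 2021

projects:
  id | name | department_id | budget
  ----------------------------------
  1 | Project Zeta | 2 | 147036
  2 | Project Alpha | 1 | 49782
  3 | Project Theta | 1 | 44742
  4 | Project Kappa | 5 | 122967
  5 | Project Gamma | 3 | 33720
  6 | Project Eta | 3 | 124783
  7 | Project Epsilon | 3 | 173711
SELECT MAX(budget) FROM projects

Execution result:
173711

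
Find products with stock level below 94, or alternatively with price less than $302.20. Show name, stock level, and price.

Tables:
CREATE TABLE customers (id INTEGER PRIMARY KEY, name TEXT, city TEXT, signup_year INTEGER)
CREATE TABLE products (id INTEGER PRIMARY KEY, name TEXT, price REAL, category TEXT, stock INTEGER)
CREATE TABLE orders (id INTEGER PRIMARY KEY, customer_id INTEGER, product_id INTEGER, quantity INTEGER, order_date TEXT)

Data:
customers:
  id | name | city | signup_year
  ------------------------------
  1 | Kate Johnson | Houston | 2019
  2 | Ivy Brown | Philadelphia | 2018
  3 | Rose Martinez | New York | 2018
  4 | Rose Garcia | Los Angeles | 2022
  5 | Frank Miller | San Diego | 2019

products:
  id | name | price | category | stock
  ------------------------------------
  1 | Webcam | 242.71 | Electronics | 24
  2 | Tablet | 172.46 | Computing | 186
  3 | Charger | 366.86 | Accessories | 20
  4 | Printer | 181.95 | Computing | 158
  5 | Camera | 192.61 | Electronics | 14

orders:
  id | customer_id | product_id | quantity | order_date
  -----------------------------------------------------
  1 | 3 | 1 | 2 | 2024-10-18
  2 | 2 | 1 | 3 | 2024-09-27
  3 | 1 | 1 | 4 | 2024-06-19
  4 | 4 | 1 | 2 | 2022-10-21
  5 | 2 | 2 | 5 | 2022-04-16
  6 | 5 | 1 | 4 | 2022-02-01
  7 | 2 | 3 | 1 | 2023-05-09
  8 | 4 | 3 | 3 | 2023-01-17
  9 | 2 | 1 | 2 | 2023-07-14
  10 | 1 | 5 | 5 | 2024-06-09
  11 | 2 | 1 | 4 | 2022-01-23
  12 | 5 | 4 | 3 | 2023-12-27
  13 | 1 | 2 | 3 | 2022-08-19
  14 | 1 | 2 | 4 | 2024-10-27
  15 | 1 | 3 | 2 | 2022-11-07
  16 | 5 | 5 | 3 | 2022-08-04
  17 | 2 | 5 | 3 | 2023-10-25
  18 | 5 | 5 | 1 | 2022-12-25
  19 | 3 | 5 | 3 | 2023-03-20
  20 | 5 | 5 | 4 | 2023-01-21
SELECT name, stock, price FROM products WHERE stock < 94 OR price < 302.2

Execution result:
name | stock | price
Webcam | 24 | 242.71
Tablet | 186 | 172.46
Charger | 20 | 366.86
Printer | 158 | 181.95
Camera | 14 | 192.61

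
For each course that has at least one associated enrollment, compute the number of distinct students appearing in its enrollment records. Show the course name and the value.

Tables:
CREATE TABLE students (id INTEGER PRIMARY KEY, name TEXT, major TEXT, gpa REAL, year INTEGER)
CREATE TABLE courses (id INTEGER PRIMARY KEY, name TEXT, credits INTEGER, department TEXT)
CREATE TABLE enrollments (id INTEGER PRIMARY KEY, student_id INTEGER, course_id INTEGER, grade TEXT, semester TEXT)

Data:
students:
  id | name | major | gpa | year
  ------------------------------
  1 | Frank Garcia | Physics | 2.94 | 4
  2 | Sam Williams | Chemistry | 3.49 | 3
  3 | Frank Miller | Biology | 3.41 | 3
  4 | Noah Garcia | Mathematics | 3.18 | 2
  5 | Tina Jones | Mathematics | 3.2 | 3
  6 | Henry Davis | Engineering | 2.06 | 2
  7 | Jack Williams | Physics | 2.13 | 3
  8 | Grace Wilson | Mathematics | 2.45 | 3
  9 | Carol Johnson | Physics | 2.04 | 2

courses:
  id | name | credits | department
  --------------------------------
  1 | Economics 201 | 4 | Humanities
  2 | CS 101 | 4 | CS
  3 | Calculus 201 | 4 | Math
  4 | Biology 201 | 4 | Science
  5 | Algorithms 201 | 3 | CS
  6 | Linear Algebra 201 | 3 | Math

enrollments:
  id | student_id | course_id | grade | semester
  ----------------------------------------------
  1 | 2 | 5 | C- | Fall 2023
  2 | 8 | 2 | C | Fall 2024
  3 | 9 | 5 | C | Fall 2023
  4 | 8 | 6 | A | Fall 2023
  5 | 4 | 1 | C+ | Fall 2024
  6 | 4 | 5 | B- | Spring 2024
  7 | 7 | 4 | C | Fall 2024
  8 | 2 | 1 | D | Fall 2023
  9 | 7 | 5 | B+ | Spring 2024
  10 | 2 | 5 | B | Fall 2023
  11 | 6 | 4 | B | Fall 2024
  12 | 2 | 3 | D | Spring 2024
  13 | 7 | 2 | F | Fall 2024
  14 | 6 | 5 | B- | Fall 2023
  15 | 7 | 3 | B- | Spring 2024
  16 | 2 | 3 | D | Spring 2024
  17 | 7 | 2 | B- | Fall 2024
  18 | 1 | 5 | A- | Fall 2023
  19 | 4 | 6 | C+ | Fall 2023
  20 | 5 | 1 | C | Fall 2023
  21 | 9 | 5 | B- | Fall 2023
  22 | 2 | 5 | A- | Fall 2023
SELECT p.name, COUNT(DISTINCT c.student_id) AS distinct_student_count FROM enrollments c JOIN courses p ON c.course_id = p.id GROUP BY p.id, p.name

Execution result:
name | distinct_student_count
Economics 201 | 3
CS 101 | 2
Calculus 201 | 2
Biology 201 | 2
Algorithms 201 | 6
Linear Algebra 201 | 2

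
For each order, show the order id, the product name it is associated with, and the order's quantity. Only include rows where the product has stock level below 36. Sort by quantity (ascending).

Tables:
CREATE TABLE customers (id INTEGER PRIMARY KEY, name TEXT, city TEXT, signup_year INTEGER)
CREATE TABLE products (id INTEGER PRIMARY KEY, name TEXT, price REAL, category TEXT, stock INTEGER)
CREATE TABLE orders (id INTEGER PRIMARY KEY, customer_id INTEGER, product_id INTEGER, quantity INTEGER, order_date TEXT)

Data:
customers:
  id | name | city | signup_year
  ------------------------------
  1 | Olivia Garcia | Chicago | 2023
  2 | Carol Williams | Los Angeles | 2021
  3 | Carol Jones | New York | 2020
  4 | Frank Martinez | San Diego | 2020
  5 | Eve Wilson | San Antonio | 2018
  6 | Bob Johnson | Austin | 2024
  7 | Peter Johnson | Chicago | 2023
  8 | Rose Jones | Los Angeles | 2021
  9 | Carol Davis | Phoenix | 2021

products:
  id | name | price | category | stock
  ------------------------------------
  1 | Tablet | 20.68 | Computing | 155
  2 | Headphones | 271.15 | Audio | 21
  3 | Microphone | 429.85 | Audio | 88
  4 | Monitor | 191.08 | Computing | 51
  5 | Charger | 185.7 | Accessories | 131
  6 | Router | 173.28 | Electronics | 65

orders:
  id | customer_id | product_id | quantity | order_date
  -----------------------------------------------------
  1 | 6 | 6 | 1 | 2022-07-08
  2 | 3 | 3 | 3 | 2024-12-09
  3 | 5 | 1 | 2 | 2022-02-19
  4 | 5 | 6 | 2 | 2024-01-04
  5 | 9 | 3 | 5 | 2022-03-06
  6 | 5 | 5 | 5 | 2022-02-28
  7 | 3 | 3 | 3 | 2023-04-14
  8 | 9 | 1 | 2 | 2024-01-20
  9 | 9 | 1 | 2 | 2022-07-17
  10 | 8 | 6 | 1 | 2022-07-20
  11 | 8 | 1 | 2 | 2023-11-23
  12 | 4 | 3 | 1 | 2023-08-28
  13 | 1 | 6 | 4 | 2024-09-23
SELECT c.id, p.name AS product, c.quantity FROM orders c JOIN products p ON c.product_id = p.id WHERE p.stock < 36 ORDER BY c.quantity ASC

Execution result:
(no rows)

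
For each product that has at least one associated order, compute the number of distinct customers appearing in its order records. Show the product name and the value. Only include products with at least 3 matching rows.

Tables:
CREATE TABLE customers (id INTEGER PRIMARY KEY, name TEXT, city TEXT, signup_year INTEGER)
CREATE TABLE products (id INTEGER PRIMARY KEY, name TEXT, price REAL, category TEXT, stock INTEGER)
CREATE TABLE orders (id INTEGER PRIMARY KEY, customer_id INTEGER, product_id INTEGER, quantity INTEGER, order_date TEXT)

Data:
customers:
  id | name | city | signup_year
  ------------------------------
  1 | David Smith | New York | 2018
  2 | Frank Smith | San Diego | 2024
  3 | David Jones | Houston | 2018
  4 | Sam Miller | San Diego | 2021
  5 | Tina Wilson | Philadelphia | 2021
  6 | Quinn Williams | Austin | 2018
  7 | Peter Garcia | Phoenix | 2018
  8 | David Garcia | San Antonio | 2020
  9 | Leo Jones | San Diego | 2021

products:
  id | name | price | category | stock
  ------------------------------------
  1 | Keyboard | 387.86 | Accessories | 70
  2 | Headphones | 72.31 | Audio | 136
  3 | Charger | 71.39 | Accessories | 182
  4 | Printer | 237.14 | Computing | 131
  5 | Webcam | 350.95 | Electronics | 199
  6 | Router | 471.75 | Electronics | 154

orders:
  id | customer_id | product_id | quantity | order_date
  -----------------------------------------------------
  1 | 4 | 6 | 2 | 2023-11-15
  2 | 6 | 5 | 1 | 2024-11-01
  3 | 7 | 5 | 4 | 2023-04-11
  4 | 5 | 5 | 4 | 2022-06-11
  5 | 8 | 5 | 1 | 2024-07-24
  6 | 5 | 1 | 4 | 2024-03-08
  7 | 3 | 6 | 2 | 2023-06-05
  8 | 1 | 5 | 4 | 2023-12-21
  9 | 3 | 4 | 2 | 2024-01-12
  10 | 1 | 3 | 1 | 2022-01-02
SELECT p.name, COUNT(DISTINCT c.customer_id) AS distinct_customer_count FROM orders c JOIN products p ON c.product_id = p.id GROUP BY p.id, p.name HAVING COUNT(*) >= 3

Execution result:
name | distinct_customer_count
Webcam | 5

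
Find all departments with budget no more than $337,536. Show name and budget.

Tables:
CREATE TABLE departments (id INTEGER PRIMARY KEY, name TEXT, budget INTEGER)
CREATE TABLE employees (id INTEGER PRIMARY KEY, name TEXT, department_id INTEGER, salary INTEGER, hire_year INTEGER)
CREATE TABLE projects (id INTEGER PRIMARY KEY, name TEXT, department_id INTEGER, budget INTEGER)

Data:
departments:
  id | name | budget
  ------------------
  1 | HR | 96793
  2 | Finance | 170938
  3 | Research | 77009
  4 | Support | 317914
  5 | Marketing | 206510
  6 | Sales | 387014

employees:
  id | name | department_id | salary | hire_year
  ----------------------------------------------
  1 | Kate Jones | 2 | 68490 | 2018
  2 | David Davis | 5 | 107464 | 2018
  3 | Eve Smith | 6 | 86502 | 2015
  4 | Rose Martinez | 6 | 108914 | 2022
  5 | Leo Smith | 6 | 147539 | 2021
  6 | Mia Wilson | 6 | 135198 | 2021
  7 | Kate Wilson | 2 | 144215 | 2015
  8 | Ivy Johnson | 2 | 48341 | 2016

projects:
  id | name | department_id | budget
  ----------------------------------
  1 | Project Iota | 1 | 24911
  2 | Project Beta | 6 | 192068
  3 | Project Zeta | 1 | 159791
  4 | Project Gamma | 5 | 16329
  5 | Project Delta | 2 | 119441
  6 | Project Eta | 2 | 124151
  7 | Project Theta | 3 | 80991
SELECT name, budget FROM departments WHERE budget <= 337536

Execution result:
name | budget
HR | 96793
Finance | 170938
Research | 77009
Support | 317914
Marketing | 206510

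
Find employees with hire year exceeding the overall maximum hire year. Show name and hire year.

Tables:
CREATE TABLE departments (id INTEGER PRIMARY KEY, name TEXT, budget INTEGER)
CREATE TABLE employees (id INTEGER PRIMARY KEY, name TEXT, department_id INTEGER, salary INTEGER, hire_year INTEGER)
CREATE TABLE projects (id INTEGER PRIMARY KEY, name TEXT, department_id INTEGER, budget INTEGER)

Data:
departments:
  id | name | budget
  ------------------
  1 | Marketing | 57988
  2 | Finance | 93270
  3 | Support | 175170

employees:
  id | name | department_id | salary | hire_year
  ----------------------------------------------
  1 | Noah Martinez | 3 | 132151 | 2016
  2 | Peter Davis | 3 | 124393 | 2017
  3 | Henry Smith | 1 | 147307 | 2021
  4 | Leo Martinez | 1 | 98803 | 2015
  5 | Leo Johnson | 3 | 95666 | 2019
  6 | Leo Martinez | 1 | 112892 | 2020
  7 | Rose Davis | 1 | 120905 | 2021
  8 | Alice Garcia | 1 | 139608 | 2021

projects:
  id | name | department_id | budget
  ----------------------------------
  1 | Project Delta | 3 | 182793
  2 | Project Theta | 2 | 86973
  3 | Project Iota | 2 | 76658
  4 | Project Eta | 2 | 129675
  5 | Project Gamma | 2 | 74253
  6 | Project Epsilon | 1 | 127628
SELECT name, hire_year FROM employees WHERE hire_year > (SELECT MAX(hire_year) FROM employees)

Execution result:
(no rows)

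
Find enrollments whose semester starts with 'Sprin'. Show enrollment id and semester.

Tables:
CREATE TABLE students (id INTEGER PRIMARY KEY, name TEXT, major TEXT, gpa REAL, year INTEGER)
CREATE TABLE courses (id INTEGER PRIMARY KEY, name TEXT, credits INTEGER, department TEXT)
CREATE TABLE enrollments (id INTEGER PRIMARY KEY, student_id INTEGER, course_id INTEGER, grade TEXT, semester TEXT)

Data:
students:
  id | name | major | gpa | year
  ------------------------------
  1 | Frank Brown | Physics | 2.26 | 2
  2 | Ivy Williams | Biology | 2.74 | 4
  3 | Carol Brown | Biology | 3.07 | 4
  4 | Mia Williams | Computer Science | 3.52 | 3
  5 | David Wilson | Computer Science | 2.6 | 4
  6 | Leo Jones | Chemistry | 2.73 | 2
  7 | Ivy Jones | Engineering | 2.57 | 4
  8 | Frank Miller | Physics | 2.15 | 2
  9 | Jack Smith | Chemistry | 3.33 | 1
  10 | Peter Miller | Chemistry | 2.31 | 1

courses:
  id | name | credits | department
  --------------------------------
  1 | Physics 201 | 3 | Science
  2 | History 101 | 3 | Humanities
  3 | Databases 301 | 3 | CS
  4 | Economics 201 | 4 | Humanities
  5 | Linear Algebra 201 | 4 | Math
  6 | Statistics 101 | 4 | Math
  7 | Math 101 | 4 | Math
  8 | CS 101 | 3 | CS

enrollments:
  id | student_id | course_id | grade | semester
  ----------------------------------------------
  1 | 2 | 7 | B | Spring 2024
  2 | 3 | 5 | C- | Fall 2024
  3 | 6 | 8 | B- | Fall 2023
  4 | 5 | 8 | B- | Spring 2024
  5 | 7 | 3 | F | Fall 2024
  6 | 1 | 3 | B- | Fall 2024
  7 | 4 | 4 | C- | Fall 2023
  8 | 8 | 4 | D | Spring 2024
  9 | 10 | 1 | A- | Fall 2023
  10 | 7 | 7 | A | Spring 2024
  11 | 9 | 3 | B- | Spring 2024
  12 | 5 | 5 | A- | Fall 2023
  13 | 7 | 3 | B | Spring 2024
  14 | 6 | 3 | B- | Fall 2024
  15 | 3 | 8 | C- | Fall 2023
SELECT id, semester FROM enrollments WHERE semester LIKE 'Sprin%'

Execution result:
id | semester
1 | Spring 2024
4 | Spring 2024
8 | Spring 2024
10 | Spring 2024
11 | Spring 2024
13 | Spring 2024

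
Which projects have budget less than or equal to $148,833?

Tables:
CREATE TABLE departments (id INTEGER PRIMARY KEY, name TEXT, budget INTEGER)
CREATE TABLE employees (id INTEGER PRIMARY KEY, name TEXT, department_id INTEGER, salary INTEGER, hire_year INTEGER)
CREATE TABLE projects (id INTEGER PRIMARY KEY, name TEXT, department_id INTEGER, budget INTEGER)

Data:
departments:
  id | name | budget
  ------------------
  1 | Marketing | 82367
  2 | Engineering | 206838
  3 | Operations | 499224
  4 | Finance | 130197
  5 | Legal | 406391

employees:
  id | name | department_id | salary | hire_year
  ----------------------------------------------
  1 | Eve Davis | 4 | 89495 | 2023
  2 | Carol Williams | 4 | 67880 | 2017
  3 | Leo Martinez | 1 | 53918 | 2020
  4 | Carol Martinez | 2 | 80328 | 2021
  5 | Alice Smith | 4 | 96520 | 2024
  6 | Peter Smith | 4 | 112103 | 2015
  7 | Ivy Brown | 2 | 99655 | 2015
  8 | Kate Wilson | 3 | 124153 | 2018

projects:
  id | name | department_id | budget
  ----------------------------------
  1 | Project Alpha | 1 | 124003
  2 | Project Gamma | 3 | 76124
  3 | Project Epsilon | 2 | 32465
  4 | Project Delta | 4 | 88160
SELECT name, budget FROM projects WHERE budget <= 148833

Execution result:
name | budget
Project Alpha | 124003
Project Gamma | 76124
Project Epsilon | 32465
Project Delta | 88160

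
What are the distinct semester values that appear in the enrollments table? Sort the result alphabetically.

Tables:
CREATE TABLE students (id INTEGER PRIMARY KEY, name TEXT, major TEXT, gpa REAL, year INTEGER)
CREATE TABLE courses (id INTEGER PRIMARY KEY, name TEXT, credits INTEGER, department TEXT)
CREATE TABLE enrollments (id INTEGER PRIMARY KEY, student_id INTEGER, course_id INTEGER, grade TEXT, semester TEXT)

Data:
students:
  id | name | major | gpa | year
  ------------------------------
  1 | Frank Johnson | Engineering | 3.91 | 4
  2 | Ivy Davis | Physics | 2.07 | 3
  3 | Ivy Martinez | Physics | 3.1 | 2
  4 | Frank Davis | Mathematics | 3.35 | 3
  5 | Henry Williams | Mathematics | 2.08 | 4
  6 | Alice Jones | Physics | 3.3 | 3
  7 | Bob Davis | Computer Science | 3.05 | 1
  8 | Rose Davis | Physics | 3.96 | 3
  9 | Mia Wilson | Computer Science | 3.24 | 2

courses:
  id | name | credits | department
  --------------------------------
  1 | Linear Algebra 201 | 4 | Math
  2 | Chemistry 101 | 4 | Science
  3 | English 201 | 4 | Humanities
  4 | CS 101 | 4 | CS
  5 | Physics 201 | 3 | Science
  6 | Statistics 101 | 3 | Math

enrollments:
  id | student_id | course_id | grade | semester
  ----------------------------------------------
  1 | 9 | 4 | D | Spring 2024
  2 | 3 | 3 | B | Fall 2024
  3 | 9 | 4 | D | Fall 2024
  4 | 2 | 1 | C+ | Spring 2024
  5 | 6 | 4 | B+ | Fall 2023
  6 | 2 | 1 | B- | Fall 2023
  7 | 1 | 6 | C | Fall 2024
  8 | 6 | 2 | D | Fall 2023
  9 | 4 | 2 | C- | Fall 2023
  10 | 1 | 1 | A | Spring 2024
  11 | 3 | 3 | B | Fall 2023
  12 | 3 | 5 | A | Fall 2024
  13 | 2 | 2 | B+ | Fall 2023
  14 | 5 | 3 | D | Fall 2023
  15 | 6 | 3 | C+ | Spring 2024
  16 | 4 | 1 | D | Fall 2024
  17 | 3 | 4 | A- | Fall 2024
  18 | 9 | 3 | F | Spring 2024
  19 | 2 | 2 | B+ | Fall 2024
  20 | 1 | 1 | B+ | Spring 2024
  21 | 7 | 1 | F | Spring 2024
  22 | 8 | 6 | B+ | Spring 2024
SELECT DISTINCT semester FROM enrollments ORDER BY semester

Execution result:
semester
Fall 2023
Fall 2024
Spring 2024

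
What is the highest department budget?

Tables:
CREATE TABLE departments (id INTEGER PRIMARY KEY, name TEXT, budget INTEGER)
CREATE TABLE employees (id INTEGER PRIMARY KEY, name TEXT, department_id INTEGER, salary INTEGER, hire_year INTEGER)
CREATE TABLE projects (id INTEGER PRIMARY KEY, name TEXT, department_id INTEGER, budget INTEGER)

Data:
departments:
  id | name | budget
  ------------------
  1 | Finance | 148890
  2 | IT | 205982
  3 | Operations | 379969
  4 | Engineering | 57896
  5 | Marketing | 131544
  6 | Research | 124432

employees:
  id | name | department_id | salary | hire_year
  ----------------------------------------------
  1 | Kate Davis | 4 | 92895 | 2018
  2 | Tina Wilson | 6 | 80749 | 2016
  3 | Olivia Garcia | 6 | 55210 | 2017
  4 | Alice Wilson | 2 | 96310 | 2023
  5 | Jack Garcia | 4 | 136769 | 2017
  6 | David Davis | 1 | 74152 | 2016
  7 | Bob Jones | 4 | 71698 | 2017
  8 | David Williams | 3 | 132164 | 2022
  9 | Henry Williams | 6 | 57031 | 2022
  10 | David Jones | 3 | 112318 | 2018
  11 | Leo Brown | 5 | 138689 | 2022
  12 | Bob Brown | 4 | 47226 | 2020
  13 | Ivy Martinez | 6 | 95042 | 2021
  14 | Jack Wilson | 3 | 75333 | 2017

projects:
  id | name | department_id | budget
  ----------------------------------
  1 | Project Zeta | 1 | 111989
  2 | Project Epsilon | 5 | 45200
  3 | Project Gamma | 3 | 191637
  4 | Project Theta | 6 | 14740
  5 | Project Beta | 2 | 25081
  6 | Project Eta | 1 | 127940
SELECT MAX(budget) FROM departments

Execution result:
379969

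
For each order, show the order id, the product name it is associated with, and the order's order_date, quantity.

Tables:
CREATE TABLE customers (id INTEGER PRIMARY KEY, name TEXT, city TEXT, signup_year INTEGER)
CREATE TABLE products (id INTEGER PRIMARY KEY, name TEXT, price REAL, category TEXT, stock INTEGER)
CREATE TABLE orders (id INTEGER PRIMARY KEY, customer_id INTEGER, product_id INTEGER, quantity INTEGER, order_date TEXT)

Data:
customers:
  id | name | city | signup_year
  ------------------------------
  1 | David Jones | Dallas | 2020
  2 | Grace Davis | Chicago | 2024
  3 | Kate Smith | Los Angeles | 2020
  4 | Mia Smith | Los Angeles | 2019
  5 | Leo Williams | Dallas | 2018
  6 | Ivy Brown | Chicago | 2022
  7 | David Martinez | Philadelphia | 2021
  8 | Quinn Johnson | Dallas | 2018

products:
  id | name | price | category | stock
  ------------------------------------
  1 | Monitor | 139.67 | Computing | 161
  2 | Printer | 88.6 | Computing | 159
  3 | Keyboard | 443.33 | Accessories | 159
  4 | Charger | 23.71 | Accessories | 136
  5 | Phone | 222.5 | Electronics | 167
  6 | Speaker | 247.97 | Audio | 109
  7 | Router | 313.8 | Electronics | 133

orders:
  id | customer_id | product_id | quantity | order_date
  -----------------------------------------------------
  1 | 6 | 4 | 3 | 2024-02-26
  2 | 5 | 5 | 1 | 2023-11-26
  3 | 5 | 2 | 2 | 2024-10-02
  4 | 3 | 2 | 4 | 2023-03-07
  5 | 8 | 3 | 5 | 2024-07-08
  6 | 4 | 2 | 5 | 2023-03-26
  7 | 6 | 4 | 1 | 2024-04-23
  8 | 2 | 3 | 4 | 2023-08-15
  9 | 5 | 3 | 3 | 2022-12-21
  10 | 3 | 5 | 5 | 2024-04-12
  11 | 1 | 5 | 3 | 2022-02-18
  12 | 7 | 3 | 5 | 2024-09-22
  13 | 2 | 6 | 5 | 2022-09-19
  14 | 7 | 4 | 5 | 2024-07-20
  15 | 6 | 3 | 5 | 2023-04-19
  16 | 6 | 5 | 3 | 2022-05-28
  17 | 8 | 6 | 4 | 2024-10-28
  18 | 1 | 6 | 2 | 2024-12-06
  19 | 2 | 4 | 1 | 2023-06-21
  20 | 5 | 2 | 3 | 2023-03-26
SELECT c.id, p.name AS product, c.order_date, c.quantity FROM orders c JOIN products p ON c.product_id = p.id

Execution result:
id | product | order_date | quantity
1 | Charger | 2024-02-26 | 3
2 | Phone | 2023-11-26 | 1
3 | Printer | 2024-10-02 | 2
4 | Printer | 2023-03-07 | 4
5 | Keyboard | 2024-07-08 | 5
6 | Printer | 2023-03-26 | 5
7 | Charger | 2024-04-23 | 1
8 | Keyboard | 2023-08-15 | 4
9 | Keyboard | 2022-12-21 | 3
10 | Phone | 2024-04-12 | 5
11 | Phone | 2022-02-18 | 3
12 | Keyboard | 2024-09-22 | 5
13 | Speaker | 2022-09-19 | 5
14 | Charger | 2024-07-20 | 5
15 | Keyboard | 2023-04-19 | 5
16 | Phone | 2022-05-28 | 3
17 | Speaker | 2024-10-28 | 4
18 | Speaker | 2024-12-06 | 2
19 | Charger | 2023-06-21 | 1
20 | Printer | 2023-03-26 | 3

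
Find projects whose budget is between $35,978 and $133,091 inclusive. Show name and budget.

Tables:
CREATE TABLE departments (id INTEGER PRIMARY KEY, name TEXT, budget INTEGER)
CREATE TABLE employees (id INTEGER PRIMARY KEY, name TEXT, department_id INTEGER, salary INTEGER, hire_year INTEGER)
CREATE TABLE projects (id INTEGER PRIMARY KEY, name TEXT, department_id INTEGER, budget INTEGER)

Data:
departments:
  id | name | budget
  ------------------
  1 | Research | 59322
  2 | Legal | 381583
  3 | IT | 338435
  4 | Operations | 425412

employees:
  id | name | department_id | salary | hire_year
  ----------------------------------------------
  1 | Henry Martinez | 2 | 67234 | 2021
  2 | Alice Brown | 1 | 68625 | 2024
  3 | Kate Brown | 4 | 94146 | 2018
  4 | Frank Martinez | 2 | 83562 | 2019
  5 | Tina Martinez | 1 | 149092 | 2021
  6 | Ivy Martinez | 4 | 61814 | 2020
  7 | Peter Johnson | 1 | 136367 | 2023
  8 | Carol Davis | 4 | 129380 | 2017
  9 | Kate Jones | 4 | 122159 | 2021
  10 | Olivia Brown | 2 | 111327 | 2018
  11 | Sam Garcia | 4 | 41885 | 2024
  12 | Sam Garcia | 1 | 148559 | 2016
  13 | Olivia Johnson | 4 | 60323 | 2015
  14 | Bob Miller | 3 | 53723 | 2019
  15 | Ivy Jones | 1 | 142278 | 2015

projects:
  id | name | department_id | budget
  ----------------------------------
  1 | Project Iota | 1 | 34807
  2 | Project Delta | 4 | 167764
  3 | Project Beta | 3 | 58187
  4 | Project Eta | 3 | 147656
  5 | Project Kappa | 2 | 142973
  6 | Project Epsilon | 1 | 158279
SELECT name, budget FROM projects WHERE budget BETWEEN 35978 AND 133091

Execution result:
name | budget
Project Beta | 58187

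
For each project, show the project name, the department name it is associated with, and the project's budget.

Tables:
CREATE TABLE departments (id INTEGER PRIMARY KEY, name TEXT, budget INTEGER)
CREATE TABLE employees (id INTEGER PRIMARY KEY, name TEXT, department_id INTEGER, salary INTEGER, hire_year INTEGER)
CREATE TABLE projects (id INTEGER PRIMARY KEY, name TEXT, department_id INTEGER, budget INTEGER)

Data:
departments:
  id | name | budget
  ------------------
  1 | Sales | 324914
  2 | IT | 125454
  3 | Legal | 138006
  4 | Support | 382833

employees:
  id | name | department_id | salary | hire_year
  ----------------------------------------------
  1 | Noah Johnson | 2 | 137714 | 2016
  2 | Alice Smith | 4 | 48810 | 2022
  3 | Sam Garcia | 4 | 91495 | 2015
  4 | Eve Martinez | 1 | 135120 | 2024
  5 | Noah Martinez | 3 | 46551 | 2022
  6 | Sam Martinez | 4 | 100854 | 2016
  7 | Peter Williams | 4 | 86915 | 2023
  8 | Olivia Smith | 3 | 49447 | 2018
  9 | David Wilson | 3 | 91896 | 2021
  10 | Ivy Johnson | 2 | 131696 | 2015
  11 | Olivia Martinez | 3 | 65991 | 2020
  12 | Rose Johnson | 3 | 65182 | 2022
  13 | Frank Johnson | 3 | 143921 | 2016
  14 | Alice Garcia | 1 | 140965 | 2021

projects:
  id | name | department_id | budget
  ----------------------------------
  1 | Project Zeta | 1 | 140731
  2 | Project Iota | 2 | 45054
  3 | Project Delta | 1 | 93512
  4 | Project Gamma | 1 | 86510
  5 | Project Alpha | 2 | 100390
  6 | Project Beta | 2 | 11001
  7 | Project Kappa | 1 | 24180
SELECT c.name, p.name AS department, c.budget FROM projects c JOIN departments p ON c.department_id = p.id

Execution result:
name | department | budget
Project Zeta | Sales | 140731
Project Iota | IT | 45054
Project Delta | Sales | 93512
Project Gamma | Sales | 86510
Project Alpha | IT | 100390
Project Beta | IT | 11001
Project Kappa | Sales | 24180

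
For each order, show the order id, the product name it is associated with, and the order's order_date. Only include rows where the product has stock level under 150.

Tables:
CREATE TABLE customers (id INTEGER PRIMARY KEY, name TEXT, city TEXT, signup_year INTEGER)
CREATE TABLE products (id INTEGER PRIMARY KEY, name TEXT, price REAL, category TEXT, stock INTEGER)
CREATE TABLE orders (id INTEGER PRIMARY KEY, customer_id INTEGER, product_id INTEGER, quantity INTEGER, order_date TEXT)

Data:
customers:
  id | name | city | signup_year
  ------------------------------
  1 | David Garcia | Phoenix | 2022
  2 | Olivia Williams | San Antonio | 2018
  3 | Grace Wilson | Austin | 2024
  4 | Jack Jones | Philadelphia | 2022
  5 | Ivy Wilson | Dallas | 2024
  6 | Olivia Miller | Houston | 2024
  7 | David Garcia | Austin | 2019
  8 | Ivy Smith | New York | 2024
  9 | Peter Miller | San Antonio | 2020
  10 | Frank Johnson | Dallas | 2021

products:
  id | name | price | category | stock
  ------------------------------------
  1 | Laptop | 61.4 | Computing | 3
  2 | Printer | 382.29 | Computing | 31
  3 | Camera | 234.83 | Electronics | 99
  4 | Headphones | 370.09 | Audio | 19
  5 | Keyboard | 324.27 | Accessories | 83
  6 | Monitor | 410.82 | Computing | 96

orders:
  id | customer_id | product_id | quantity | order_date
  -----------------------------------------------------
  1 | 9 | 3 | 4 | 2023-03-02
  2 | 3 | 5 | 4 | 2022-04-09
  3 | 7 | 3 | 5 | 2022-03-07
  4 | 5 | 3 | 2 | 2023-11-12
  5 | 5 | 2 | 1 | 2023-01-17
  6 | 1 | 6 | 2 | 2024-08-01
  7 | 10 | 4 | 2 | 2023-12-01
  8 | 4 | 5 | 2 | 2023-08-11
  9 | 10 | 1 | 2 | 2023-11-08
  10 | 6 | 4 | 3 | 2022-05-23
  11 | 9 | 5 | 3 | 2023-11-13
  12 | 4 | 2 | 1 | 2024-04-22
SELECT c.id, p.name AS product, c.order_date FROM orders c JOIN products p ON c.product_id = p.id WHERE p.stock < 150

Execution result:
id | product | order_date
1 | Camera | 2023-03-02
2 | Keyboard | 2022-04-09
3 | Camera | 2022-03-07
4 | Camera | 2023-11-12
5 | Printer | 2023-01-17
6 | Monitor | 2024-08-01
7 | Headphones | 2023-12-01
8 | Keyboard | 2023-08-11
9 | Laptop | 2023-11-08
10 | Headphones | 2022-05-23
11 | Keyboard | 2023-11-13
12 | Printer | 2024-04-22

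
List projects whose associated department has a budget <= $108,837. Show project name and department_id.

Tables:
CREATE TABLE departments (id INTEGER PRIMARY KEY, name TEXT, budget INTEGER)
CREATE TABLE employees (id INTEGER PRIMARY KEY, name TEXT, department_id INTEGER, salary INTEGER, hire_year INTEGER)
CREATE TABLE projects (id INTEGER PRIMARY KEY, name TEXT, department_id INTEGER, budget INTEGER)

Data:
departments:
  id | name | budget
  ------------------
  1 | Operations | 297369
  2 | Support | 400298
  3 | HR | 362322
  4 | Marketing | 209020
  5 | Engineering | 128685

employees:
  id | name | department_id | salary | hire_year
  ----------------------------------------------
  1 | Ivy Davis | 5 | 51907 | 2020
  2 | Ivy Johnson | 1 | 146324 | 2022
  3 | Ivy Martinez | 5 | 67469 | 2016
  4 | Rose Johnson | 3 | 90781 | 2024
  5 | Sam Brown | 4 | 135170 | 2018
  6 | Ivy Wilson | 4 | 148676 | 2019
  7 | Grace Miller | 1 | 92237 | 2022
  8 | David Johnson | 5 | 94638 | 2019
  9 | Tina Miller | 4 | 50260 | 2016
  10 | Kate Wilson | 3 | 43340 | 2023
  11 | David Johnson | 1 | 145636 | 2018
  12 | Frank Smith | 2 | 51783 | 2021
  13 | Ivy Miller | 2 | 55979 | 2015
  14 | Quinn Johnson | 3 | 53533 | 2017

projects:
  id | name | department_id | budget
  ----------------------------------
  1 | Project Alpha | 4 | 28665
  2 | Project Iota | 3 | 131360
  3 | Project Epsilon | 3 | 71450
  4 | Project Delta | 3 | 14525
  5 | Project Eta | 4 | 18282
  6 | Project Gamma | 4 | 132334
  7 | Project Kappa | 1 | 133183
SELECT name, department_id FROM projects WHERE department_id IN (SELECT id FROM departments WHERE budget <= 108837)

Execution result:
(no rows)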